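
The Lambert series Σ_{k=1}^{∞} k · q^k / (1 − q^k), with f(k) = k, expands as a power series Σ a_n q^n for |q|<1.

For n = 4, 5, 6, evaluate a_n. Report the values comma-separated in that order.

[q^4] f(1)=1,f(2)=2,f(4)=4 ⇒ 7
q^5  k|5↦f(k): 5:5 1:1  a_5=6
n=6: 1·6 2·3 3·2 6·1  f→[1+2+3+6]=12

7, 6, 12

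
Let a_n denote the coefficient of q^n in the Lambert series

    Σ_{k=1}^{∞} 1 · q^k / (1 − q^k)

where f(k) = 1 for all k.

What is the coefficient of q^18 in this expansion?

d|18:{18,9,6,3,2,1}  Σf=1+1+1+1+1+1=6

a_18 = 6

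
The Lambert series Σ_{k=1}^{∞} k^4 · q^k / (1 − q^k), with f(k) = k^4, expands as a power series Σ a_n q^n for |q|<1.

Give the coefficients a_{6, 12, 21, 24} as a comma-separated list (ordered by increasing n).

1394, 22386, 196964, 358258

q^6  k|6↦f(k): 6:1296 3:81 2:16 1:1  a_6=1394
[q^12] f(1)=1,f(2)=16,f(3)=81,f(4)=256,f(6)=1296,f(12)=20736 ⇒ 22386
[q^21] f(21)=194481,f(7)=2401,f(3)=81,f(1)=1 ⇒ 196964
[q^24] f(24)=331776,f(12)=20736,f(8)=4096,f(6)=1296,f(4)=256,f(3)=81,f(2)=16,f(1)=1 ⇒ 358258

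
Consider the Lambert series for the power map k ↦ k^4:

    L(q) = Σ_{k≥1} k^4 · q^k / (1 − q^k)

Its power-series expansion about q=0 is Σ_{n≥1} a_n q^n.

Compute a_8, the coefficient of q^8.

q^8  k|8↦f(k): 1:1 2:16 4:256 8:4096  a_8=4369

a_8 = 4369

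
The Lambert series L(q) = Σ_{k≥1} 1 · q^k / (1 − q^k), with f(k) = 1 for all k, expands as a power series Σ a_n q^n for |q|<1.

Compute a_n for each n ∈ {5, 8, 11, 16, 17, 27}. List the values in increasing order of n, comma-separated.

[q^5] f(5)=1,f(1)=1 ⇒ 2
n=8: 1·8 2·4 4·2 8·1  f→[1+1+1+1]=4
[q^11] f(11)=1,f(1)=1 ⇒ 2
d|16:{16,8,4,2,1}  Σf=1+1+1+1+1=5
q^17  k|17↦f(k): 17:1 1:1  a_17=2
q^27  k|27↦f(k): 1:1 3:1 9:1 27:1  a_27=4

2, 4, 2, 5, 2, 4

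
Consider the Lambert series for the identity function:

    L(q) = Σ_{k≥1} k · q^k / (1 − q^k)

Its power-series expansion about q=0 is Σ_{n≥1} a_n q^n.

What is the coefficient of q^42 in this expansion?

d|42:{1,2,3,6,7,14,21,42}  Σf=1+2+3+6+7+14+21+42=96

a_42 = 96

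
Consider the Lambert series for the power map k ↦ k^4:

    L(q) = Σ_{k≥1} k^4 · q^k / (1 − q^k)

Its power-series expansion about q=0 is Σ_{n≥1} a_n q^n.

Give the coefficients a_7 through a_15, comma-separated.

2402, 4369, 6643, 10642, 14642, 22386, 28562, 40834, 51332

n=7: 1·7 7·1  f→[1+2401]=2402
[q^8] f(1)=1,f(2)=16,f(4)=256,f(8)=4096 ⇒ 4369
q^9  k|9↦f(k): 9:6561 3:81 1:1  a_9=6643
q^10  k|10↦f(k): 10:10000 5:625 2:16 1:1  a_10=10642
d|11:{1,11}  Σf=1+14641=14642
[q^12] f(12)=20736,f(6)=1296,f(4)=256,f(3)=81,f(2)=16,f(1)=1 ⇒ 22386
n=13: 13·1 1·13  f→[28561+1]=28562
[q^14] f(14)=38416,f(7)=2401,f(2)=16,f(1)=1 ⇒ 40834
n=15: 15·1 5·3 3·5 1·15  f→[50625+625+81+1]=51332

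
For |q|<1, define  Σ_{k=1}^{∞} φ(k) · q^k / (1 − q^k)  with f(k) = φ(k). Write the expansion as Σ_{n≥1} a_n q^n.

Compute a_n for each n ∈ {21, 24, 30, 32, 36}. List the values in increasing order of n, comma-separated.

q^21  k|21↦φ(k): 1:1 3:2 7:6 21:12  a_21=21
q^24  k|24↦φ(k): 24:8 12:4 8:4 6:2 4:2 3:2 2:1 1:1  a_24=24
d|30:{30,15,10,6,5,3,2,1}  Σφ=8+8+4+2+4+2+1+1=30
d|32:{32,16,8,4,2,1}  Σφ=16+8+4+2+1+1=32
d|36:{1,2,3,4,6,9,12,18,36}  Σφ=1+1+2+2+2+6+4+6+12=36

21, 24, 30, 32, 36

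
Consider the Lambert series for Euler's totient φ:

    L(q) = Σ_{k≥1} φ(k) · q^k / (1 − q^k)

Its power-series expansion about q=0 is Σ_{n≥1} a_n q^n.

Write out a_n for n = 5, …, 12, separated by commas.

[q^5] φ(1)=1,φ(5)=4 ⇒ 5
n=6: 1·6 2·3 3·2 6·1  φ→[1+1+2+2]=6
q^7  k|7↦φ(k): 1:1 7:6  a_7=7
q^8  k|8↦φ(k): 8:4 4:2 2:1 1:1  a_8=8
n=9: 9·1 3·3 1·9  φ→[6+2+1]=9
d|10:{10,5,2,1}  Σφ=4+4+1+1=10
q^11  k|11↦φ(k): 1:1 11:10  a_11=11
q^12  k|12↦φ(k): 12:4 6:2 4:2 3:2 2:1 1:1  a_12=12

5, 6, 7, 8, 9, 10, 11, 12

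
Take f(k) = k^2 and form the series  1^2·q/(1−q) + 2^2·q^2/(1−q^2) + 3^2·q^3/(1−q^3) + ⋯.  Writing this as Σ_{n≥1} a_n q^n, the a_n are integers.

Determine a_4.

a_4 = 21

[q^4] f(1)=1,f(2)=4,f(4)=16 ⇒ 21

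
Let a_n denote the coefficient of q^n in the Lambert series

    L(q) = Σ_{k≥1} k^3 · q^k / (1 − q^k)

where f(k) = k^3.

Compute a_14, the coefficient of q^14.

a_14 = 3096

d|14:{1,2,7,14}  Σf=1+8+343+2744=3096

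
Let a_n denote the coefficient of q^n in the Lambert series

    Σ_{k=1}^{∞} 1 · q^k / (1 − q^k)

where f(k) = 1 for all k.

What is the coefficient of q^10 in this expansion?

a_10 = 4

[q^10] f(10)=1,f(5)=1,f(2)=1,f(1)=1 ⇒ 4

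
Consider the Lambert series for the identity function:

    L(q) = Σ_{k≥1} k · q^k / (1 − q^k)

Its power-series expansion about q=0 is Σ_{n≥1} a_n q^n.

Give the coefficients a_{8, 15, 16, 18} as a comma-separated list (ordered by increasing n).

15, 24, 31, 39

q^8  k|8↦f(k): 8:8 4:4 2:2 1:1  a_8=15
n=15: 1·15 3·5 5·3 15·1  f→[1+3+5+15]=24
q^16  k|16↦f(k): 1:1 2:2 4:4 8:8 16:16  a_16=31
q^18  k|18↦f(k): 1:1 2:2 3:3 6:6 9:9 18:18  a_18=39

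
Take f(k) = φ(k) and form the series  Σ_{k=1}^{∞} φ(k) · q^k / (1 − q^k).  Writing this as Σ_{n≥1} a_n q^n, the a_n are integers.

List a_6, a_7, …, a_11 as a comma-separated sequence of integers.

d|6:{6,3,2,1}  Σφ=2+2+1+1=6
[q^7] φ(1)=1,φ(7)=6 ⇒ 7
d|8:{1,2,4,8}  Σφ=1+1+2+4=8
d|9:{9,3,1}  Σφ=6+2+1=9
d|10:{1,2,5,10}  Σφ=1+1+4+4=10
n=11: 11·1 1·11  φ→[10+1]=11

6, 7, 8, 9, 10, 11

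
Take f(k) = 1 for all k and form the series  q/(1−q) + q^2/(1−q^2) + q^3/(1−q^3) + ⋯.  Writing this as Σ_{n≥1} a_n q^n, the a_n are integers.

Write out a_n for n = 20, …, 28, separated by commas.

[q^20] f(20)=1,f(10)=1,f(5)=1,f(4)=1,f(2)=1,f(1)=1 ⇒ 6
q^21  k|21↦f(k): 1:1 3:1 7:1 21:1  a_21=4
[q^22] f(1)=1,f(2)=1,f(11)=1,f(22)=1 ⇒ 4
q^23  k|23↦f(k): 1:1 23:1  a_23=2
d|24:{1,2,3,4,6,8,12,24}  Σf=1+1+1+1+1+1+1+1=8
[q^25] f(25)=1,f(5)=1,f(1)=1 ⇒ 3
n=26: 26·1 13·2 2·13 1·26  f→[1+1+1+1]=4
d|27:{27,9,3,1}  Σf=1+1+1+1=4
d|28:{1,2,4,7,14,28}  Σf=1+1+1+1+1+1=6

6, 4, 4, 2, 8, 3, 4, 4, 6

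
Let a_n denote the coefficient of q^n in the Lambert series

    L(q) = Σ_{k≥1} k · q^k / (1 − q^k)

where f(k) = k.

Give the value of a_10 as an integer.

d|10:{1,2,5,10}  Σf=1+2+5+10=18

a_10 = 18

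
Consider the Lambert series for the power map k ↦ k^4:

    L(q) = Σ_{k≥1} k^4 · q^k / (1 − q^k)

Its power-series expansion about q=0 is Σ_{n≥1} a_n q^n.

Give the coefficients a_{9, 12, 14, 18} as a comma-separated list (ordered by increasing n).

d|9:{9,3,1}  Σf=6561+81+1=6643
n=12: 1·12 2·6 3·4 4·3 6·2 12·1  f→[1+16+81+256+1296+20736]=22386
[q^14] f(1)=1,f(2)=16,f(7)=2401,f(14)=38416 ⇒ 40834
n=18: 18·1 9·2 6·3 3·6 2·9 1·18  f→[104976+6561+1296+81+16+1]=112931

6643, 22386, 40834, 112931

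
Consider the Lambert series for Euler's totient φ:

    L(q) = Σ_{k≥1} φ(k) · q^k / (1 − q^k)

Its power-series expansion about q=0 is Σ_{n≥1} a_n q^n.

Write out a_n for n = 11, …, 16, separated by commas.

q^11  k|11↦φ(k): 11:10 1:1  a_11=11
[q^12] φ(12)=4,φ(6)=2,φ(4)=2,φ(3)=2,φ(2)=1,φ(1)=1 ⇒ 12
q^13  k|13↦φ(k): 1:1 13:12  a_13=13
q^14  k|14↦φ(k): 14:6 7:6 2:1 1:1  a_14=14
d|15:{1,3,5,15}  Σφ=1+2+4+8=15
[q^16] φ(16)=8,φ(8)=4,φ(4)=2,φ(2)=1,φ(1)=1 ⇒ 16

11, 12, 13, 14, 15, 16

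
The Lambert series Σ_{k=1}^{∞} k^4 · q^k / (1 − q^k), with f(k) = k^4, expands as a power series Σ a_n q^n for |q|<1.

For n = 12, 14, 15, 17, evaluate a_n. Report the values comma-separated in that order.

d|12:{1,2,3,4,6,12}  Σf=1+16+81+256+1296+20736=22386
q^14  k|14↦f(k): 14:38416 7:2401 2:16 1:1  a_14=40834
n=15: 1·15 3·5 5·3 15·1  f→[1+81+625+50625]=51332
n=17: 1·17 17·1  f→[1+83521]=83522

22386, 40834, 51332, 83522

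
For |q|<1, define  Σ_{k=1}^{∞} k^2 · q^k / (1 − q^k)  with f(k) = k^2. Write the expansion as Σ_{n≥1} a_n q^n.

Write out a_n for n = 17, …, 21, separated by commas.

n=17: 17·1 1·17  f→[289+1]=290
[q^18] f(18)=324,f(9)=81,f(6)=36,f(3)=9,f(2)=4,f(1)=1 ⇒ 455
q^19  k|19↦f(k): 19:361 1:1  a_19=362
n=20: 1·20 2·10 4·5 5·4 10·2 20·1  f→[1+4+16+25+100+400]=546
[q^21] f(21)=441,f(7)=49,f(3)=9,f(1)=1 ⇒ 500

290, 455, 362, 546, 500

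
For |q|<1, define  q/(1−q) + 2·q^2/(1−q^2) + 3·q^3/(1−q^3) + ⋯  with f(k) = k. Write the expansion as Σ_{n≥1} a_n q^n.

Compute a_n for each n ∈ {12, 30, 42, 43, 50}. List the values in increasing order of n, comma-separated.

28, 72, 96, 44, 93

d|12:{1,2,3,4,6,12}  Σf=1+2+3+4+6+12=28
q^30  k|30↦f(k): 1:1 2:2 3:3 5:5 6:6 10:10 15:15 30:30  a_30=72
[q^42] f(42)=42,f(21)=21,f(14)=14,f(7)=7,f(6)=6,f(3)=3,f(2)=2,f(1)=1 ⇒ 96
q^43  k|43↦f(k): 1:1 43:43  a_43=44
d|50:{1,2,5,10,25,50}  Σf=1+2+5+10+25+50=93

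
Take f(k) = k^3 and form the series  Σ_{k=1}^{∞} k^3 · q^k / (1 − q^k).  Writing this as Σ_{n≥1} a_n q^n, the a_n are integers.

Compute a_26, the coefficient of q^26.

a_26 = 19782

q^26  k|26↦f(k): 1:1 2:8 13:2197 26:17576  a_26=19782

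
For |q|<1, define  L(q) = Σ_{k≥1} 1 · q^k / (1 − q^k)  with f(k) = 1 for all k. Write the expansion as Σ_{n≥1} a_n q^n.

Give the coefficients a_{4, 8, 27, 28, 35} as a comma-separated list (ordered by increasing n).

n=4: 4·1 2·2 1·4  f→[1+1+1]=3
d|8:{1,2,4,8}  Σf=1+1+1+1=4
[q^27] f(27)=1,f(9)=1,f(3)=1,f(1)=1 ⇒ 4
n=28: 28·1 14·2 7·4 4·7 2·14 1·28  f→[1+1+1+1+1+1]=6
n=35: 1·35 5·7 7·5 35·1  f→[1+1+1+1]=4

3, 4, 4, 6, 4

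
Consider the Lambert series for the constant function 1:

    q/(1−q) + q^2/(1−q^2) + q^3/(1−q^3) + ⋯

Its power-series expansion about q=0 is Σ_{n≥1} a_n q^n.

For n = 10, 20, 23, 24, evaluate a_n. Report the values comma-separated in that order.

4, 6, 2, 8

[q^10] f(10)=1,f(5)=1,f(2)=1,f(1)=1 ⇒ 4
[q^20] f(20)=1,f(10)=1,f(5)=1,f(4)=1,f(2)=1,f(1)=1 ⇒ 6
n=23: 1·23 23·1  f→[1+1]=2
[q^24] f(1)=1,f(2)=1,f(3)=1,f(4)=1,f(6)=1,f(8)=1,f(12)=1,f(24)=1 ⇒ 8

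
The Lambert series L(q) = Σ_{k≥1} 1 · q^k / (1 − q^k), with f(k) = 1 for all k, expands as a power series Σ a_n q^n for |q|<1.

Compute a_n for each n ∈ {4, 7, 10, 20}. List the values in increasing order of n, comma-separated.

[q^4] f(4)=1,f(2)=1,f(1)=1 ⇒ 3
[q^7] f(1)=1,f(7)=1 ⇒ 2
q^10  k|10↦f(k): 1:1 2:1 5:1 10:1  a_10=4
[q^20] f(20)=1,f(10)=1,f(5)=1,f(4)=1,f(2)=1,f(1)=1 ⇒ 6

3, 2, 4, 6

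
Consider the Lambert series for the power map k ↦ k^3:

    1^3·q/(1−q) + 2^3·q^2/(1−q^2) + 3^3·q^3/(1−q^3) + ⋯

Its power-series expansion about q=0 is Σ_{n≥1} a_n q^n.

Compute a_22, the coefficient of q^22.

a_22 = 11988

q^22  k|22↦f(k): 1:1 2:8 11:1331 22:10648  a_22=11988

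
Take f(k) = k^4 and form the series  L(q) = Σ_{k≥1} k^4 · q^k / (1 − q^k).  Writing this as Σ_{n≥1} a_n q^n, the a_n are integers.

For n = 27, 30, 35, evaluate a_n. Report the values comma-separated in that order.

538084, 872644, 1503652

n=27: 1·27 3·9 9·3 27·1  f→[1+81+6561+531441]=538084
n=30: 30·1 15·2 10·3 6·5 5·6 3·10 2·15 1·30  f→[810000+50625+10000+1296+625+81+16+1]=872644
q^35  k|35↦f(k): 35:1500625 7:2401 5:625 1:1  a_35=1503652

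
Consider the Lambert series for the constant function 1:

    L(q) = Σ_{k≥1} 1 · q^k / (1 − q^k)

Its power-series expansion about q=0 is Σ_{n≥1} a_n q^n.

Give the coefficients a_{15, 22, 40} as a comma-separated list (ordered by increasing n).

4, 4, 8

d|15:{1,3,5,15}  Σf=1+1+1+1=4
[q^22] f(22)=1,f(11)=1,f(2)=1,f(1)=1 ⇒ 4
[q^40] f(1)=1,f(2)=1,f(4)=1,f(5)=1,f(8)=1,f(10)=1,f(20)=1,f(40)=1 ⇒ 8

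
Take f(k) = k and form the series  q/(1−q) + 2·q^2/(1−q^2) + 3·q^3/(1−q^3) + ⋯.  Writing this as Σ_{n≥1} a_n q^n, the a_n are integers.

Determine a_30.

[q^30] f(30)=30,f(15)=15,f(10)=10,f(6)=6,f(5)=5,f(3)=3,f(2)=2,f(1)=1 ⇒ 72

a_30 = 72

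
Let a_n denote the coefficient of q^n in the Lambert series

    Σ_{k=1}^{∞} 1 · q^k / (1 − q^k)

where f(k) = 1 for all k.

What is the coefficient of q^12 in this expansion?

d|12:{12,6,4,3,2,1}  Σf=1+1+1+1+1+1=6

a_12 = 6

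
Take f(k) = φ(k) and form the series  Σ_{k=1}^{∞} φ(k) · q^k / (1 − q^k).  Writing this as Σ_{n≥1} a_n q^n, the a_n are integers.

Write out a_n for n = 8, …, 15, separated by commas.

d|8:{1,2,4,8}  Σφ=1+1+2+4=8
[q^9] φ(9)=6,φ(3)=2,φ(1)=1 ⇒ 9
q^10  k|10↦φ(k): 1:1 2:1 5:4 10:4  a_10=10
[q^11] φ(11)=10,φ(1)=1 ⇒ 11
q^12  k|12↦φ(k): 12:4 6:2 4:2 3:2 2:1 1:1  a_12=12
d|13:{13,1}  Σφ=12+1=13
d|14:{1,2,7,14}  Σφ=1+1+6+6=14
[q^15] φ(15)=8,φ(5)=4,φ(3)=2,φ(1)=1 ⇒ 15

8, 9, 10, 11, 12, 13, 14, 15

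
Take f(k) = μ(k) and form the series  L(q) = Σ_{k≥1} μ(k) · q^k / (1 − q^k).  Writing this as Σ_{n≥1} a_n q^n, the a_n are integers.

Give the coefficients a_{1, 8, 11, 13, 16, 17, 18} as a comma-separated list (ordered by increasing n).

1, 0, 0, 0, 0, 0, 0

n=1: 1·1  μ→[1]=1
[q^8] μ(1)=1,μ(2)=-1,μ(4)=0,μ(8)=0 ⇒ 0
n=11: 11·1 1·11  μ→[(-1)+1]=0
d|13:{13,1}  Σμ=(-1)+1=0
q^16  k|16↦μ(k): 16:0 8:0 4:0 2:-1 1:1  a_16=0
[q^17] μ(1)=1,μ(17)=-1 ⇒ 0
[q^18] μ(18)=0,μ(9)=0,μ(6)=1,μ(3)=-1,μ(2)=-1,μ(1)=1 ⇒ 0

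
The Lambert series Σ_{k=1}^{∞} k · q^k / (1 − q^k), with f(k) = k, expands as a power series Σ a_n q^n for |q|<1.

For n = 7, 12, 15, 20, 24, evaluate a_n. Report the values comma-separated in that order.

q^7  k|7↦f(k): 7:7 1:1  a_7=8
d|12:{1,2,3,4,6,12}  Σf=1+2+3+4+6+12=28
n=15: 1·15 3·5 5·3 15·1  f→[1+3+5+15]=24
[q^20] f(20)=20,f(10)=10,f(5)=5,f(4)=4,f(2)=2,f(1)=1 ⇒ 42
q^24  k|24↦f(k): 24:24 12:12 8:8 6:6 4:4 3:3 2:2 1:1  a_24=60

8, 28, 24, 42, 60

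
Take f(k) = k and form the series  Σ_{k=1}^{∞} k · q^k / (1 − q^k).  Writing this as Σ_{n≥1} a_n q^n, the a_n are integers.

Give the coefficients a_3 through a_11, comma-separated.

4, 7, 6, 12, 8, 15, 13, 18, 12

d|3:{3,1}  Σf=3+1=4
q^4  k|4↦f(k): 4:4 2:2 1:1  a_4=7
n=5: 5·1 1·5  f→[5+1]=6
n=6: 1·6 2·3 3·2 6·1  f→[1+2+3+6]=12
d|7:{1,7}  Σf=1+7=8
[q^8] f(8)=8,f(4)=4,f(2)=2,f(1)=1 ⇒ 15
[q^9] f(1)=1,f(3)=3,f(9)=9 ⇒ 13
[q^10] f(10)=10,f(5)=5,f(2)=2,f(1)=1 ⇒ 18
[q^11] f(1)=1,f(11)=11 ⇒ 12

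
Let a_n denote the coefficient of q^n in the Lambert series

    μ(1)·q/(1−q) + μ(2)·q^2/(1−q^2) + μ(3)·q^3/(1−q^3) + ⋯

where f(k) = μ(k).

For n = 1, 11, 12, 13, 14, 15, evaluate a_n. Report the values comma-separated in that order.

q^1  k|1↦μ(k): 1:1  a_1=1
q^11  k|11↦μ(k): 1:1 11:-1  a_11=0
q^12  k|12↦μ(k): 12:0 6:1 4:0 3:-1 2:-1 1:1  a_12=0
[q^13] μ(13)=-1,μ(1)=1 ⇒ 0
q^14  k|14↦μ(k): 1:1 2:-1 7:-1 14:1  a_14=0
q^15  k|15↦μ(k): 1:1 3:-1 5:-1 15:1  a_15=0

1, 0, 0, 0, 0, 0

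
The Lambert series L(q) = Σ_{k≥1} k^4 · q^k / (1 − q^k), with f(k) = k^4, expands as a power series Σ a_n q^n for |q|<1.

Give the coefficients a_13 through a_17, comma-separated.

[q^13] f(1)=1,f(13)=28561 ⇒ 28562
n=14: 14·1 7·2 2·7 1·14  f→[38416+2401+16+1]=40834
q^15  k|15↦f(k): 15:50625 5:625 3:81 1:1  a_15=51332
[q^16] f(1)=1,f(2)=16,f(4)=256,f(8)=4096,f(16)=65536 ⇒ 69905
n=17: 1·17 17·1  f→[1+83521]=83522

28562, 40834, 51332, 69905, 83522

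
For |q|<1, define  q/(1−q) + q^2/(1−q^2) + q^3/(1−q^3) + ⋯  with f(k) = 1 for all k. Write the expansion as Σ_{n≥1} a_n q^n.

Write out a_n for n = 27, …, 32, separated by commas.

4, 6, 2, 8, 2, 6

d|27:{1,3,9,27}  Σf=1+1+1+1=4
[q^28] f(28)=1,f(14)=1,f(7)=1,f(4)=1,f(2)=1,f(1)=1 ⇒ 6
d|29:{1,29}  Σf=1+1=2
[q^30] f(30)=1,f(15)=1,f(10)=1,f(6)=1,f(5)=1,f(3)=1,f(2)=1,f(1)=1 ⇒ 8
[q^31] f(1)=1,f(31)=1 ⇒ 2
[q^32] f(1)=1,f(2)=1,f(4)=1,f(8)=1,f(16)=1,f(32)=1 ⇒ 6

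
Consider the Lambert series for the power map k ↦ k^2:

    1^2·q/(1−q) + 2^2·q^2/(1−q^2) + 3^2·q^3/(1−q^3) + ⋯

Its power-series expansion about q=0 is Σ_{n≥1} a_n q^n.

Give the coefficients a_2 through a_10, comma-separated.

[q^2] f(1)=1,f(2)=4 ⇒ 5
n=3: 3·1 1·3  f→[9+1]=10
n=4: 1·4 2·2 4·1  f→[1+4+16]=21
q^5  k|5↦f(k): 5:25 1:1  a_5=26
n=6: 6·1 3·2 2·3 1·6  f→[36+9+4+1]=50
[q^7] f(1)=1,f(7)=49 ⇒ 50
q^8  k|8↦f(k): 8:64 4:16 2:4 1:1  a_8=85
q^9  k|9↦f(k): 9:81 3:9 1:1  a_9=91
q^10  k|10↦f(k): 1:1 2:4 5:25 10:100  a_10=130

5, 10, 21, 26, 50, 50, 85, 91, 130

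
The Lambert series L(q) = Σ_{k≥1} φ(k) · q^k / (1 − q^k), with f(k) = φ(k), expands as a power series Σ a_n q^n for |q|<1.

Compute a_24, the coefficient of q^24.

[q^24] φ(24)=8,φ(12)=4,φ(8)=4,φ(6)=2,φ(4)=2,φ(3)=2,φ(2)=1,φ(1)=1 ⇒ 24

a_24 = 24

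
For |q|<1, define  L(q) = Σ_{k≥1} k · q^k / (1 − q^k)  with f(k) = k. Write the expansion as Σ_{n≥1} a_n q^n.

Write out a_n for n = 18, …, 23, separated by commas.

39, 20, 42, 32, 36, 24

[q^18] f(1)=1,f(2)=2,f(3)=3,f(6)=6,f(9)=9,f(18)=18 ⇒ 39
q^19  k|19↦f(k): 19:19 1:1  a_19=20
d|20:{1,2,4,5,10,20}  Σf=1+2+4+5+10+20=42
[q^21] f(21)=21,f(7)=7,f(3)=3,f(1)=1 ⇒ 32
q^22  k|22↦f(k): 22:22 11:11 2:2 1:1  a_22=36
d|23:{23,1}  Σf=23+1=24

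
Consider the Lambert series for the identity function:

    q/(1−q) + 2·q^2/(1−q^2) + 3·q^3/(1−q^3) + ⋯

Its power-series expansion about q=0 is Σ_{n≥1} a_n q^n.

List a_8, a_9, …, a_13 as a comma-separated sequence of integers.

15, 13, 18, 12, 28, 14

q^8  k|8↦f(k): 8:8 4:4 2:2 1:1  a_8=15
q^9  k|9↦f(k): 1:1 3:3 9:9  a_9=13
[q^10] f(10)=10,f(5)=5,f(2)=2,f(1)=1 ⇒ 18
d|11:{1,11}  Σf=1+11=12
d|12:{12,6,4,3,2,1}  Σf=12+6+4+3+2+1=28
[q^13] f(1)=1,f(13)=13 ⇒ 14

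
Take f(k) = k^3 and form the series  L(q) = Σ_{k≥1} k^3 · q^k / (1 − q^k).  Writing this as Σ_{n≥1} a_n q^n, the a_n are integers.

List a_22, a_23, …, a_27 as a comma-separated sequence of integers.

11988, 12168, 16380, 15751, 19782, 20440

n=22: 22·1 11·2 2·11 1·22  f→[10648+1331+8+1]=11988
[q^23] f(1)=1,f(23)=12167 ⇒ 12168
[q^24] f(24)=13824,f(12)=1728,f(8)=512,f(6)=216,f(4)=64,f(3)=27,f(2)=8,f(1)=1 ⇒ 16380
[q^25] f(1)=1,f(5)=125,f(25)=15625 ⇒ 15751
[q^26] f(1)=1,f(2)=8,f(13)=2197,f(26)=17576 ⇒ 19782
d|27:{27,9,3,1}  Σf=19683+729+27+1=20440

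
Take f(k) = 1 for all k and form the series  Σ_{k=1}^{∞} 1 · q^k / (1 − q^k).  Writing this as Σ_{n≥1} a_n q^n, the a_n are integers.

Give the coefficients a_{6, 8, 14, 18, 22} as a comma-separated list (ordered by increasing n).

4, 4, 4, 6, 4

n=6: 6·1 3·2 2·3 1·6  f→[1+1+1+1]=4
q^8  k|8↦f(k): 8:1 4:1 2:1 1:1  a_8=4
[q^14] f(1)=1,f(2)=1,f(7)=1,f(14)=1 ⇒ 4
[q^18] f(18)=1,f(9)=1,f(6)=1,f(3)=1,f(2)=1,f(1)=1 ⇒ 6
[q^22] f(22)=1,f(11)=1,f(2)=1,f(1)=1 ⇒ 4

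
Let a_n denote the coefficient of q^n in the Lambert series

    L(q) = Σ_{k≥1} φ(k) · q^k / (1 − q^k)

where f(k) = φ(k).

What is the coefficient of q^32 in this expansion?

n=32: 32·1 16·2 8·4 4·8 2·16 1·32  φ→[16+8+4+2+1+1]=32

a_32 = 32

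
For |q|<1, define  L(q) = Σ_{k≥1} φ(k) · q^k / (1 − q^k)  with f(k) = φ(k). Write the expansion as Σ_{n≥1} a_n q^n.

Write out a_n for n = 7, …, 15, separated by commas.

d|7:{1,7}  Σφ=1+6=7
q^8  k|8↦φ(k): 8:4 4:2 2:1 1:1  a_8=8
[q^9] φ(9)=6,φ(3)=2,φ(1)=1 ⇒ 9
n=10: 1·10 2·5 5·2 10·1  φ→[1+1+4+4]=10
n=11: 11·1 1·11  φ→[10+1]=11
q^12  k|12↦φ(k): 1:1 2:1 3:2 4:2 6:2 12:4  a_12=12
n=13: 1·13 13·1  φ→[1+12]=13
[q^14] φ(1)=1,φ(2)=1,φ(7)=6,φ(14)=6 ⇒ 14
n=15: 15·1 5·3 3·5 1·15  φ→[8+4+2+1]=15

7, 8, 9, 10, 11, 12, 13, 14, 15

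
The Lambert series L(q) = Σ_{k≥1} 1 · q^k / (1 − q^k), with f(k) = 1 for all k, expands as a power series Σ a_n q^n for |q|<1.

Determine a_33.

a_33 = 4

n=33: 33·1 11·3 3·11 1·33  f→[1+1+1+1]=4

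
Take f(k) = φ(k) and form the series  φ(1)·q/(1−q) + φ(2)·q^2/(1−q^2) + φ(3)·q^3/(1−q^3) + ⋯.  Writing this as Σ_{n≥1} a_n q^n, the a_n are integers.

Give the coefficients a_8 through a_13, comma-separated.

[q^8] φ(1)=1,φ(2)=1,φ(4)=2,φ(8)=4 ⇒ 8
d|9:{1,3,9}  Σφ=1+2+6=9
n=10: 1·10 2·5 5·2 10·1  φ→[1+1+4+4]=10
[q^11] φ(1)=1,φ(11)=10 ⇒ 11
[q^12] φ(1)=1,φ(2)=1,φ(3)=2,φ(4)=2,φ(6)=2,φ(12)=4 ⇒ 12
q^13  k|13↦φ(k): 1:1 13:12  a_13=13

8, 9, 10, 11, 12, 13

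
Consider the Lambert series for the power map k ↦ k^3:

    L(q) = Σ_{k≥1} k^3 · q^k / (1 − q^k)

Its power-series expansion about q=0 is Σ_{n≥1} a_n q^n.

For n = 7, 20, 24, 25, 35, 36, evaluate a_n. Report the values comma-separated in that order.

344, 9198, 16380, 15751, 43344, 55261

d|7:{1,7}  Σf=1+343=344
n=20: 20·1 10·2 5·4 4·5 2·10 1·20  f→[8000+1000+125+64+8+1]=9198
d|24:{1,2,3,4,6,8,12,24}  Σf=1+8+27+64+216+512+1728+13824=16380
q^25  k|25↦f(k): 1:1 5:125 25:15625  a_25=15751
n=35: 35·1 7·5 5·7 1·35  f→[42875+343+125+1]=43344
d|36:{1,2,3,4,6,9,12,18,36}  Σf=1+8+27+64+216+729+1728+5832+46656=55261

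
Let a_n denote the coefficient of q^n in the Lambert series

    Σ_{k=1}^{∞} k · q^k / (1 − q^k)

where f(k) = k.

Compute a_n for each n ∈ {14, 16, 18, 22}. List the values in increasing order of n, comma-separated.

[q^14] f(14)=14,f(7)=7,f(2)=2,f(1)=1 ⇒ 24
[q^16] f(16)=16,f(8)=8,f(4)=4,f(2)=2,f(1)=1 ⇒ 31
q^18  k|18↦f(k): 1:1 2:2 3:3 6:6 9:9 18:18  a_18=39
[q^22] f(1)=1,f(2)=2,f(11)=11,f(22)=22 ⇒ 36

24, 31, 39, 36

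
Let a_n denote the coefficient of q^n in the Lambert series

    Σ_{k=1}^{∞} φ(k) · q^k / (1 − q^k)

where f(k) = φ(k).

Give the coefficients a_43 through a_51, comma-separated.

q^43  k|43↦φ(k): 1:1 43:42  a_43=43
[q^44] φ(1)=1,φ(2)=1,φ(4)=2,φ(11)=10,φ(22)=10,φ(44)=20 ⇒ 44
q^45  k|45↦φ(k): 45:24 15:8 9:6 5:4 3:2 1:1  a_45=45
n=46: 46·1 23·2 2·23 1·46  φ→[22+22+1+1]=46
n=47: 1·47 47·1  φ→[1+46]=47
q^48  k|48↦φ(k): 1:1 2:1 3:2 4:2 6:2 8:4 12:4 16:8 24:8 48:16  a_48=48
q^49  k|49↦φ(k): 1:1 7:6 49:42  a_49=49
[q^50] φ(1)=1,φ(2)=1,φ(5)=4,φ(10)=4,φ(25)=20,φ(50)=20 ⇒ 50
n=51: 51·1 17·3 3·17 1·51  φ→[32+16+2+1]=51

43, 44, 45, 46, 47, 48, 49, 50, 51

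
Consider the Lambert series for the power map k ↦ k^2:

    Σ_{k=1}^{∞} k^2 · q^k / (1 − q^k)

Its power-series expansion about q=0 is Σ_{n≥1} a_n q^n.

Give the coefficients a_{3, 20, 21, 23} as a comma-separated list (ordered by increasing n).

d|3:{3,1}  Σf=9+1=10
q^20  k|20↦f(k): 20:400 10:100 5:25 4:16 2:4 1:1  a_20=546
q^21  k|21↦f(k): 21:441 7:49 3:9 1:1  a_21=500
[q^23] f(1)=1,f(23)=529 ⇒ 530

10, 546, 500, 530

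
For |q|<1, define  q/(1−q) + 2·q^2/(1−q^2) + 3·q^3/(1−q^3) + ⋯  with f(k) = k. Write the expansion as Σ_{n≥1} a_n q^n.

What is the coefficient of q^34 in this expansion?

d|34:{34,17,2,1}  Σf=34+17+2+1=54

a_34 = 54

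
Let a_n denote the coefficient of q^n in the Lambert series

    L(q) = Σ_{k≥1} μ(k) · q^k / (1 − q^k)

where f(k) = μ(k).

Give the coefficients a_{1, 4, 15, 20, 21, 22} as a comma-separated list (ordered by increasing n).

d|1:{1}  Σμ=1=1
q^4  k|4↦μ(k): 1:1 2:-1 4:0  a_4=0
q^15  k|15↦μ(k): 1:1 3:-1 5:-1 15:1  a_15=0
n=20: 20·1 10·2 5·4 4·5 2·10 1·20  μ→[0+1+(-1)+0+(-1)+1]=0
n=21: 21·1 7·3 3·7 1·21  μ→[1+(-1)+(-1)+1]=0
q^22  k|22↦μ(k): 1:1 2:-1 11:-1 22:1  a_22=0

1, 0, 0, 0, 0, 0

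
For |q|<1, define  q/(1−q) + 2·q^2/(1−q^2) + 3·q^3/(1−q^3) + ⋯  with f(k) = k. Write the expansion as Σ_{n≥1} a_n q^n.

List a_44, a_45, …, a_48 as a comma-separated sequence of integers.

[q^44] f(1)=1,f(2)=2,f(4)=4,f(11)=11,f(22)=22,f(44)=44 ⇒ 84
[q^45] f(1)=1,f(3)=3,f(5)=5,f(9)=9,f(15)=15,f(45)=45 ⇒ 78
d|46:{46,23,2,1}  Σf=46+23+2+1=72
d|47:{47,1}  Σf=47+1=48
n=48: 48·1 24·2 16·3 12·4 8·6 6·8 4·12 3·16 2·24 1·48  f→[48+24+16+12+8+6+4+3+2+1]=124

84, 78, 72, 48, 124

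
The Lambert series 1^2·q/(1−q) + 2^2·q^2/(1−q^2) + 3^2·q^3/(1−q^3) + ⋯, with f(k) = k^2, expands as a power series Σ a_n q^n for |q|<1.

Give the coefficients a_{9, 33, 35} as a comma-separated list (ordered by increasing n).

91, 1220, 1300

n=9: 9·1 3·3 1·9  f→[81+9+1]=91
d|33:{33,11,3,1}  Σf=1089+121+9+1=1220
[q^35] f(1)=1,f(5)=25,f(7)=49,f(35)=1225 ⇒ 1300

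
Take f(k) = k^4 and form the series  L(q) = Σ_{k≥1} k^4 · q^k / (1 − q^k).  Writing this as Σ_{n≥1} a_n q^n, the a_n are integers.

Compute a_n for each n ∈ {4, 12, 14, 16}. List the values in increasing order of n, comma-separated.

273, 22386, 40834, 69905

d|4:{1,2,4}  Σf=1+16+256=273
[q^12] f(12)=20736,f(6)=1296,f(4)=256,f(3)=81,f(2)=16,f(1)=1 ⇒ 22386
q^14  k|14↦f(k): 1:1 2:16 7:2401 14:38416  a_14=40834
d|16:{16,8,4,2,1}  Σf=65536+4096+256+16+1=69905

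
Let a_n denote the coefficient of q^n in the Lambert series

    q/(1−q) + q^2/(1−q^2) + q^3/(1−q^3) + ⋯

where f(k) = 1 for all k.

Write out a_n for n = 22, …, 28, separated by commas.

q^22  k|22↦f(k): 22:1 11:1 2:1 1:1  a_22=4
[q^23] f(23)=1,f(1)=1 ⇒ 2
[q^24] f(1)=1,f(2)=1,f(3)=1,f(4)=1,f(6)=1,f(8)=1,f(12)=1,f(24)=1 ⇒ 8
q^25  k|25↦f(k): 25:1 5:1 1:1  a_25=3
[q^26] f(26)=1,f(13)=1,f(2)=1,f(1)=1 ⇒ 4
n=27: 1·27 3·9 9·3 27·1  f→[1+1+1+1]=4
n=28: 28·1 14·2 7·4 4·7 2·14 1·28  f→[1+1+1+1+1+1]=6

4, 2, 8, 3, 4, 4, 6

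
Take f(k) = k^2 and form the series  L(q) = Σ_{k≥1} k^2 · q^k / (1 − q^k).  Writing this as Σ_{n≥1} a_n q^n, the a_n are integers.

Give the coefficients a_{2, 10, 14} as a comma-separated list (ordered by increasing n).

5, 130, 250

[q^2] f(1)=1,f(2)=4 ⇒ 5
q^10  k|10↦f(k): 10:100 5:25 2:4 1:1  a_10=130
d|14:{14,7,2,1}  Σf=196+49+4+1=250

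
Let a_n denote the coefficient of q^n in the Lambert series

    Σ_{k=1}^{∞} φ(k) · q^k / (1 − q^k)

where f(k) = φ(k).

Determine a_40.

d|40:{1,2,4,5,8,10,20,40}  Σφ=1+1+2+4+4+4+8+16=40

a_40 = 40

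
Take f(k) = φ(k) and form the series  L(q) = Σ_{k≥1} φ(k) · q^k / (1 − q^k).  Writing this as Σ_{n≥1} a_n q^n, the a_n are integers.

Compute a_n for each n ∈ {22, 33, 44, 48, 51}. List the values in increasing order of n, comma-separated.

[q^22] φ(1)=1,φ(2)=1,φ(11)=10,φ(22)=10 ⇒ 22
q^33  k|33↦φ(k): 33:20 11:10 3:2 1:1  a_33=33
q^44  k|44↦φ(k): 1:1 2:1 4:2 11:10 22:10 44:20  a_44=44
q^48  k|48↦φ(k): 48:16 24:8 16:8 12:4 8:4 6:2 4:2 3:2 2:1 1:1  a_48=48
n=51: 51·1 17·3 3·17 1·51  φ→[32+16+2+1]=51

22, 33, 44, 48, 51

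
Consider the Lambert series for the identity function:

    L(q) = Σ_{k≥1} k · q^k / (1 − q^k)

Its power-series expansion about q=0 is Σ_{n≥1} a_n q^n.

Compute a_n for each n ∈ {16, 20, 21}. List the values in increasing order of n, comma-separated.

31, 42, 32

d|16:{16,8,4,2,1}  Σf=16+8+4+2+1=31
[q^20] f(20)=20,f(10)=10,f(5)=5,f(4)=4,f(2)=2,f(1)=1 ⇒ 42
q^21  k|21↦f(k): 21:21 7:7 3:3 1:1  a_21=32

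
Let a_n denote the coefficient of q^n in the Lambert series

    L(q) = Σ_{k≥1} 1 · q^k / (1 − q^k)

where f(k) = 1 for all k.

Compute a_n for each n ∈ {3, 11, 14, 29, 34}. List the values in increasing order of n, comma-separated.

2, 2, 4, 2, 4

n=3: 1·3 3·1  f→[1+1]=2
n=11: 11·1 1·11  f→[1+1]=2
n=14: 1·14 2·7 7·2 14·1  f→[1+1+1+1]=4
d|29:{29,1}  Σf=1+1=2
n=34: 1·34 2·17 17·2 34·1  f→[1+1+1+1]=4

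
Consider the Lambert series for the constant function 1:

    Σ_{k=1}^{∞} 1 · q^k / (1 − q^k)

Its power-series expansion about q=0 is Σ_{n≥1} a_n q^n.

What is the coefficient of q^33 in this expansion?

a_33 = 4

q^33  k|33↦f(k): 1:1 3:1 11:1 33:1  a_33=4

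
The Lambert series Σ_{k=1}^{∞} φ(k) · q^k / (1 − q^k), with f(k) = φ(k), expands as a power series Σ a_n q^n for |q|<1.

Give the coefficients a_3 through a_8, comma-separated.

n=3: 3·1 1·3  φ→[2+1]=3
q^4  k|4↦φ(k): 4:2 2:1 1:1  a_4=4
[q^5] φ(5)=4,φ(1)=1 ⇒ 5
[q^6] φ(6)=2,φ(3)=2,φ(2)=1,φ(1)=1 ⇒ 6
[q^7] φ(7)=6,φ(1)=1 ⇒ 7
[q^8] φ(8)=4,φ(4)=2,φ(2)=1,φ(1)=1 ⇒ 8

3, 4, 5, 6, 7, 8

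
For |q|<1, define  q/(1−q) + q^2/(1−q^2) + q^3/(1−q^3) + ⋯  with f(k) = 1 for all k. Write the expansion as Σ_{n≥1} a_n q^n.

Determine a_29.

a_29 = 2

d|29:{29,1}  Σf=1+1=2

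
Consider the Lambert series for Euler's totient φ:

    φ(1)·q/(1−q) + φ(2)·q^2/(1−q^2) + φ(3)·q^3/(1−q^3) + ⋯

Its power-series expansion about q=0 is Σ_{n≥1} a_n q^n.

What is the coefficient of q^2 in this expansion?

[q^2] φ(2)=1,φ(1)=1 ⇒ 2

a_2 = 2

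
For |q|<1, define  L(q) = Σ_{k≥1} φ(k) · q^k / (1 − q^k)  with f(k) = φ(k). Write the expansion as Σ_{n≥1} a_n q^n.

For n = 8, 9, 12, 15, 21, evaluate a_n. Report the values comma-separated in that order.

[q^8] φ(1)=1,φ(2)=1,φ(4)=2,φ(8)=4 ⇒ 8
d|9:{1,3,9}  Σφ=1+2+6=9
[q^12] φ(12)=4,φ(6)=2,φ(4)=2,φ(3)=2,φ(2)=1,φ(1)=1 ⇒ 12
d|15:{1,3,5,15}  Σφ=1+2+4+8=15
n=21: 21·1 7·3 3·7 1·21  φ→[12+6+2+1]=21

8, 9, 12, 15, 21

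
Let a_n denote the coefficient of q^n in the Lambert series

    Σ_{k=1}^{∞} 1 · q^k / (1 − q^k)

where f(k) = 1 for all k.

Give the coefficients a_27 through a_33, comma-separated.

d|27:{27,9,3,1}  Σf=1+1+1+1=4
q^28  k|28↦f(k): 1:1 2:1 4:1 7:1 14:1 28:1  a_28=6
d|29:{29,1}  Σf=1+1=2
[q^30] f(1)=1,f(2)=1,f(3)=1,f(5)=1,f(6)=1,f(10)=1,f(15)=1,f(30)=1 ⇒ 8
[q^31] f(1)=1,f(31)=1 ⇒ 2
q^32  k|32↦f(k): 32:1 16:1 8:1 4:1 2:1 1:1  a_32=6
[q^33] f(1)=1,f(3)=1,f(11)=1,f(33)=1 ⇒ 4

4, 6, 2, 8, 2, 6, 4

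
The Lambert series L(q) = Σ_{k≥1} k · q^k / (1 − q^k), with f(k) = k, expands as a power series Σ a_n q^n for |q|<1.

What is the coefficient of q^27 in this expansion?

[q^27] f(27)=27,f(9)=9,f(3)=3,f(1)=1 ⇒ 40

a_27 = 40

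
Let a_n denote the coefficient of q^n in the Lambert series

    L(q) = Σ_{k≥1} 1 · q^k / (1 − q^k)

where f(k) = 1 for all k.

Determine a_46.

[q^46] f(46)=1,f(23)=1,f(2)=1,f(1)=1 ⇒ 4

a_46 = 4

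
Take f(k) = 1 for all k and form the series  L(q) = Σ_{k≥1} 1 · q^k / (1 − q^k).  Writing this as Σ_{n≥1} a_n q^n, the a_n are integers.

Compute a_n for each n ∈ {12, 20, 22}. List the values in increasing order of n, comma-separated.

6, 6, 4

n=12: 12·1 6·2 4·3 3·4 2·6 1·12  f→[1+1+1+1+1+1]=6
d|20:{20,10,5,4,2,1}  Σf=1+1+1+1+1+1=6
n=22: 22·1 11·2 2·11 1·22  f→[1+1+1+1]=4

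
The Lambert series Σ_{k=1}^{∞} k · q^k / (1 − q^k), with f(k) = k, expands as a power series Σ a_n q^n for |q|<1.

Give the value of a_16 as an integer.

a_16 = 31

d|16:{16,8,4,2,1}  Σf=16+8+4+2+1=31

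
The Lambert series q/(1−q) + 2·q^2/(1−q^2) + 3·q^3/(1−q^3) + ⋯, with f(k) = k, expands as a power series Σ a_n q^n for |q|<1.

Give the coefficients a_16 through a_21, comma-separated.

31, 18, 39, 20, 42, 32

d|16:{1,2,4,8,16}  Σf=1+2+4+8+16=31
d|17:{1,17}  Σf=1+17=18
[q^18] f(18)=18,f(9)=9,f(6)=6,f(3)=3,f(2)=2,f(1)=1 ⇒ 39
n=19: 1·19 19·1  f→[1+19]=20
d|20:{1,2,4,5,10,20}  Σf=1+2+4+5+10+20=42
[q^21] f(1)=1,f(3)=3,f(7)=7,f(21)=21 ⇒ 32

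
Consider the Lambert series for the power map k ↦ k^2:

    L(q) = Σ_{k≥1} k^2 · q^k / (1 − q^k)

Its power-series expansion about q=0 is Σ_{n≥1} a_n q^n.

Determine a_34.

d|34:{1,2,17,34}  Σf=1+4+289+1156=1450

a_34 = 1450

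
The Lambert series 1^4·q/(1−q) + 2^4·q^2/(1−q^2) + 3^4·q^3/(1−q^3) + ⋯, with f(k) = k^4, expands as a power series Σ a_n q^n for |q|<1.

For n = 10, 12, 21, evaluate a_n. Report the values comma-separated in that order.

10642, 22386, 196964

q^10  k|10↦f(k): 1:1 2:16 5:625 10:10000  a_10=10642
d|12:{1,2,3,4,6,12}  Σf=1+16+81+256+1296+20736=22386
[q^21] f(21)=194481,f(7)=2401,f(3)=81,f(1)=1 ⇒ 196964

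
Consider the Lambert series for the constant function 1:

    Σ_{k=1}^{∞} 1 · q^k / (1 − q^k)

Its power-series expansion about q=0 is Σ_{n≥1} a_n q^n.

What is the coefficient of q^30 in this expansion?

[q^30] f(30)=1,f(15)=1,f(10)=1,f(6)=1,f(5)=1,f(3)=1,f(2)=1,f(1)=1 ⇒ 8

a_30 = 8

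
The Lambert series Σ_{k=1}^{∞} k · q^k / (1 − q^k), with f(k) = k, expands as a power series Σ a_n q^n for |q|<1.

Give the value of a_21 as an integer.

a_21 = 32

n=21: 21·1 7·3 3·7 1·21  f→[21+7+3+1]=32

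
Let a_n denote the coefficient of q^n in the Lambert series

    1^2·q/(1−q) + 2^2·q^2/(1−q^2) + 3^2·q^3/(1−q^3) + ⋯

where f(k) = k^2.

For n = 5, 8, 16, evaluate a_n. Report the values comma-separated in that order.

26, 85, 341

q^5  k|5↦f(k): 5:25 1:1  a_5=26
d|8:{8,4,2,1}  Σf=64+16+4+1=85
n=16: 1·16 2·8 4·4 8·2 16·1  f→[1+4+16+64+256]=341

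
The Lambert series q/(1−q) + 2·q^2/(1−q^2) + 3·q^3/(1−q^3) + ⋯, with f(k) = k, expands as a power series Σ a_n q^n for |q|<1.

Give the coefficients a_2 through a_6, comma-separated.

n=2: 2·1 1·2  f→[2+1]=3
n=3: 3·1 1·3  f→[3+1]=4
[q^4] f(1)=1,f(2)=2,f(4)=4 ⇒ 7
q^5  k|5↦f(k): 5:5 1:1  a_5=6
[q^6] f(1)=1,f(2)=2,f(3)=3,f(6)=6 ⇒ 12

3, 4, 7, 6, 12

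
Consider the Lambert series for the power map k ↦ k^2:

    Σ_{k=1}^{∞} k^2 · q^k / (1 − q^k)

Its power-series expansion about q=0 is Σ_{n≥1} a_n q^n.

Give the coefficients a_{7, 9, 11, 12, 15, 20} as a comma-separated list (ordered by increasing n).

n=7: 7·1 1·7  f→[49+1]=50
d|9:{1,3,9}  Σf=1+9+81=91
d|11:{11,1}  Σf=121+1=122
q^12  k|12↦f(k): 12:144 6:36 4:16 3:9 2:4 1:1  a_12=210
n=15: 1·15 3·5 5·3 15·1  f→[1+9+25+225]=260
d|20:{20,10,5,4,2,1}  Σf=400+100+25+16+4+1=546

50, 91, 122, 210, 260, 546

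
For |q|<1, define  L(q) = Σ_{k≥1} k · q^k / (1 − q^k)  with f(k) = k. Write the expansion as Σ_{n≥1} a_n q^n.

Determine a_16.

q^16  k|16↦f(k): 1:1 2:2 4:4 8:8 16:16  a_16=31

a_16 = 31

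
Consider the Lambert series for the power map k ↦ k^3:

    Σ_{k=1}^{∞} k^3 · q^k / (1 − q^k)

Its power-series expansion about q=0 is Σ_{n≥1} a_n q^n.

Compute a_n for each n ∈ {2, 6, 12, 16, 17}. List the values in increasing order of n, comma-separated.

9, 252, 2044, 4681, 4914

[q^2] f(1)=1,f(2)=8 ⇒ 9
d|6:{1,2,3,6}  Σf=1+8+27+216=252
q^12  k|12↦f(k): 12:1728 6:216 4:64 3:27 2:8 1:1  a_12=2044
q^16  k|16↦f(k): 1:1 2:8 4:64 8:512 16:4096  a_16=4681
n=17: 1·17 17·1  f→[1+4913]=4914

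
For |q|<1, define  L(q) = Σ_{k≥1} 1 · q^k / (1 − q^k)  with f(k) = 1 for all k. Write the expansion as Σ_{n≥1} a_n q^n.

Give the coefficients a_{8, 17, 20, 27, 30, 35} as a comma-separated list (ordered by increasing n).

4, 2, 6, 4, 8, 4

n=8: 1·8 2·4 4·2 8·1  f→[1+1+1+1]=4
[q^17] f(17)=1,f(1)=1 ⇒ 2
d|20:{20,10,5,4,2,1}  Σf=1+1+1+1+1+1=6
d|27:{27,9,3,1}  Σf=1+1+1+1=4
[q^30] f(1)=1,f(2)=1,f(3)=1,f(5)=1,f(6)=1,f(10)=1,f(15)=1,f(30)=1 ⇒ 8
n=35: 35·1 7·5 5·7 1·35  f→[1+1+1+1]=4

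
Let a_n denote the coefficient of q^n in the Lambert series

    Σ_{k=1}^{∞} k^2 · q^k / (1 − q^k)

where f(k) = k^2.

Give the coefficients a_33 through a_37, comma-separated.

d|33:{1,3,11,33}  Σf=1+9+121+1089=1220
[q^34] f(1)=1,f(2)=4,f(17)=289,f(34)=1156 ⇒ 1450
d|35:{35,7,5,1}  Σf=1225+49+25+1=1300
n=36: 1·36 2·18 3·12 4·9 6·6 9·4 12·3 18·2 36·1  f→[1+4+9+16+36+81+144+324+1296]=1911
n=37: 37·1 1·37  f→[1369+1]=1370

1220, 1450, 1300, 1911, 1370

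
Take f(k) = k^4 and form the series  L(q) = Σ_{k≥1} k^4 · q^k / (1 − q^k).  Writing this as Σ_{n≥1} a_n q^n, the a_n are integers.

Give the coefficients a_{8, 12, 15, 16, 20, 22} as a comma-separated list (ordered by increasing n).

q^8  k|8↦f(k): 1:1 2:16 4:256 8:4096  a_8=4369
q^12  k|12↦f(k): 12:20736 6:1296 4:256 3:81 2:16 1:1  a_12=22386
d|15:{1,3,5,15}  Σf=1+81+625+50625=51332
n=16: 1·16 2·8 4·4 8·2 16·1  f→[1+16+256+4096+65536]=69905
n=20: 1·20 2·10 4·5 5·4 10·2 20·1  f→[1+16+256+625+10000+160000]=170898
q^22  k|22↦f(k): 22:234256 11:14641 2:16 1:1  a_22=248914

4369, 22386, 51332, 69905, 170898, 248914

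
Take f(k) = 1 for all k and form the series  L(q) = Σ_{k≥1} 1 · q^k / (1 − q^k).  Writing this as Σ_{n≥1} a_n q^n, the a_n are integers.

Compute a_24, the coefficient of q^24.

a_24 = 8

[q^24] f(1)=1,f(2)=1,f(3)=1,f(4)=1,f(6)=1,f(8)=1,f(12)=1,f(24)=1 ⇒ 8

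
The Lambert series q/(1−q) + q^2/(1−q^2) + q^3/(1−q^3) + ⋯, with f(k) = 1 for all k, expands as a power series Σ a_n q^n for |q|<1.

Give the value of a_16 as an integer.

a_16 = 5

n=16: 16·1 8·2 4·4 2·8 1·16  f→[1+1+1+1+1]=5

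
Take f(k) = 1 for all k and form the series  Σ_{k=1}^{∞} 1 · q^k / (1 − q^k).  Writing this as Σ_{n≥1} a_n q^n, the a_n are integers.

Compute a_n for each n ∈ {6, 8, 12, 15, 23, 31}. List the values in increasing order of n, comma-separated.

d|6:{1,2,3,6}  Σf=1+1+1+1=4
n=8: 8·1 4·2 2·4 1·8  f→[1+1+1+1]=4
n=12: 1·12 2·6 3·4 4·3 6·2 12·1  f→[1+1+1+1+1+1]=6
d|15:{15,5,3,1}  Σf=1+1+1+1=4
q^23  k|23↦f(k): 1:1 23:1  a_23=2
d|31:{31,1}  Σf=1+1=2

4, 4, 6, 4, 2, 2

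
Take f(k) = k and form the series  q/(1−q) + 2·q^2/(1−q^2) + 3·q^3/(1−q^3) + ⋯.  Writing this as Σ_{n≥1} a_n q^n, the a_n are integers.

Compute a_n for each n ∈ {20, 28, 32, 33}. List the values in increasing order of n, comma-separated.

n=20: 1·20 2·10 4·5 5·4 10·2 20·1  f→[1+2+4+5+10+20]=42
d|28:{1,2,4,7,14,28}  Σf=1+2+4+7+14+28=56
[q^32] f(1)=1,f(2)=2,f(4)=4,f(8)=8,f(16)=16,f(32)=32 ⇒ 63
[q^33] f(33)=33,f(11)=11,f(3)=3,f(1)=1 ⇒ 48

42, 56, 63, 48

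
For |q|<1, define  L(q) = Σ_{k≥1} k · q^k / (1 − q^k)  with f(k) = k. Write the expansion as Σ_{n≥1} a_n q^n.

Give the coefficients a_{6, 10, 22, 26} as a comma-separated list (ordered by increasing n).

q^6  k|6↦f(k): 6:6 3:3 2:2 1:1  a_6=12
n=10: 1·10 2·5 5·2 10·1  f→[1+2+5+10]=18
d|22:{1,2,11,22}  Σf=1+2+11+22=36
d|26:{26,13,2,1}  Σf=26+13+2+1=42

12, 18, 36, 42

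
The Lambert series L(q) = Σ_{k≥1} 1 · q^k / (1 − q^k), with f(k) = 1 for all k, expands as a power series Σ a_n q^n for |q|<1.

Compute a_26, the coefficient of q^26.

d|26:{1,2,13,26}  Σf=1+1+1+1=4

a_26 = 4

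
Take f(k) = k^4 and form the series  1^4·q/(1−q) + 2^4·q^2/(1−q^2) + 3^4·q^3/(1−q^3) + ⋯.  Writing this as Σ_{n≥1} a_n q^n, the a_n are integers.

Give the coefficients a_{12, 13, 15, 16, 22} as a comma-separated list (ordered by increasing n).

q^12  k|12↦f(k): 1:1 2:16 3:81 4:256 6:1296 12:20736  a_12=22386
[q^13] f(13)=28561,f(1)=1 ⇒ 28562
d|15:{15,5,3,1}  Σf=50625+625+81+1=51332
d|16:{16,8,4,2,1}  Σf=65536+4096+256+16+1=69905
d|22:{1,2,11,22}  Σf=1+16+14641+234256=248914

22386, 28562, 51332, 69905, 248914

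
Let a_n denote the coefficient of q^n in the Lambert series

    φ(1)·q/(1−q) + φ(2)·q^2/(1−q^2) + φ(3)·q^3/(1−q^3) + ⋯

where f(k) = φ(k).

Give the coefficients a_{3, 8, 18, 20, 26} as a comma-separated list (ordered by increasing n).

n=3: 3·1 1·3  φ→[2+1]=3
d|8:{1,2,4,8}  Σφ=1+1+2+4=8
[q^18] φ(18)=6,φ(9)=6,φ(6)=2,φ(3)=2,φ(2)=1,φ(1)=1 ⇒ 18
[q^20] φ(20)=8,φ(10)=4,φ(5)=4,φ(4)=2,φ(2)=1,φ(1)=1 ⇒ 20
n=26: 26·1 13·2 2·13 1·26  φ→[12+12+1+1]=26

3, 8, 18, 20, 26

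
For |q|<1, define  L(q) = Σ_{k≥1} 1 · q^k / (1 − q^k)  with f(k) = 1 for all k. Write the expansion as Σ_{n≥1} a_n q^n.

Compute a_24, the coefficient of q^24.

n=24: 24·1 12·2 8·3 6·4 4·6 3·8 2·12 1·24  f→[1+1+1+1+1+1+1+1]=8

a_24 = 8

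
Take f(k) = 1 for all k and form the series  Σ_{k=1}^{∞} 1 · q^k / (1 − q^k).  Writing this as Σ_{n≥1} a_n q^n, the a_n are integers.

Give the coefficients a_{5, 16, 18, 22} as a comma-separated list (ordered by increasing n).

q^5  k|5↦f(k): 5:1 1:1  a_5=2
[q^16] f(16)=1,f(8)=1,f(4)=1,f(2)=1,f(1)=1 ⇒ 5
q^18  k|18↦f(k): 1:1 2:1 3:1 6:1 9:1 18:1  a_18=6
n=22: 1·22 2·11 11·2 22·1  f→[1+1+1+1]=4

2, 5, 6, 4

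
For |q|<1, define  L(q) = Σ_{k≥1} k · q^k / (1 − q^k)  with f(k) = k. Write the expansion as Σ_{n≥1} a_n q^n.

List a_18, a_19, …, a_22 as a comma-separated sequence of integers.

n=18: 1·18 2·9 3·6 6·3 9·2 18·1  f→[1+2+3+6+9+18]=39
d|19:{1,19}  Σf=1+19=20
[q^20] f(1)=1,f(2)=2,f(4)=4,f(5)=5,f(10)=10,f(20)=20 ⇒ 42
q^21  k|21↦f(k): 1:1 3:3 7:7 21:21  a_21=32
[q^22] f(1)=1,f(2)=2,f(11)=11,f(22)=22 ⇒ 36

39, 20, 42, 32, 36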